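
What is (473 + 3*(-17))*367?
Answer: 154874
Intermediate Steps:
(473 + 3*(-17))*367 = (473 - 51)*367 = 422*367 = 154874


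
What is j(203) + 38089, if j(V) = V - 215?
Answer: 38077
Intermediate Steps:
j(V) = -215 + V
j(203) + 38089 = (-215 + 203) + 38089 = -12 + 38089 = 38077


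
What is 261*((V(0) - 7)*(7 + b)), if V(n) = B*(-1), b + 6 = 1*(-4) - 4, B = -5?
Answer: 3654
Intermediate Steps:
b = -14 (b = -6 + (1*(-4) - 4) = -6 + (-4 - 4) = -6 - 8 = -14)
V(n) = 5 (V(n) = -5*(-1) = 5)
261*((V(0) - 7)*(7 + b)) = 261*((5 - 7)*(7 - 14)) = 261*(-2*(-7)) = 261*14 = 3654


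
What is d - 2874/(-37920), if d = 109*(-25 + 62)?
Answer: 25489039/6320 ≈ 4033.1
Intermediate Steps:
d = 4033 (d = 109*37 = 4033)
d - 2874/(-37920) = 4033 - 2874/(-37920) = 4033 - 2874*(-1/37920) = 4033 + 479/6320 = 25489039/6320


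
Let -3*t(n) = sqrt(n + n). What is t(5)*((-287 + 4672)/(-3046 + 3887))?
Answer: -4385*sqrt(10)/2523 ≈ -5.4961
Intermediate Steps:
t(n) = -sqrt(2)*sqrt(n)/3 (t(n) = -sqrt(n + n)/3 = -sqrt(2)*sqrt(n)/3)
t(5)*((-287 + 4672)/(-3046 + 3887)) = (-sqrt(2)*sqrt(5)/3)*((-287 + 4672)/(-3046 + 3887)) = (-sqrt(10)/3)*(4385/841) = (-sqrt(10)/3)*(4385*(1/841)) = -sqrt(10)/3*(4385/841) = -4385*sqrt(10)/2523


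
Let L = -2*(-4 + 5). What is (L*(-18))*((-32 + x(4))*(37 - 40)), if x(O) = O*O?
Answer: 1728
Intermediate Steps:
x(O) = O²
L = -2 (L = -2*1 = -2)
(L*(-18))*((-32 + x(4))*(37 - 40)) = (-2*(-18))*((-32 + 4²)*(37 - 40)) = 36*((-32 + 16)*(-3)) = 36*(-16*(-3)) = 36*48 = 1728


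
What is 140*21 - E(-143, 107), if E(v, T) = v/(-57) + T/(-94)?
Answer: 15745177/5358 ≈ 2938.6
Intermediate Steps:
E(v, T) = -v/57 - T/94 (E(v, T) = v*(-1/57) + T*(-1/94) = -v/57 - T/94)
140*21 - E(-143, 107) = 140*21 - (-1/57*(-143) - 1/94*107) = 2940 - (143/57 - 107/94) = 2940 - 1*7343/5358 = 2940 - 7343/5358 = 15745177/5358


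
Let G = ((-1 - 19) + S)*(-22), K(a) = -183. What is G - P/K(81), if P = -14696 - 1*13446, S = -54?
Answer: 269782/183 ≈ 1474.2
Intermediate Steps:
G = 1628 (G = ((-1 - 19) - 54)*(-22) = (-20 - 54)*(-22) = -74*(-22) = 1628)
P = -28142 (P = -14696 - 13446 = -28142)
G - P/K(81) = 1628 - (-28142)/(-183) = 1628 - (-28142)*(-1)/183 = 1628 - 1*28142/183 = 1628 - 28142/183 = 269782/183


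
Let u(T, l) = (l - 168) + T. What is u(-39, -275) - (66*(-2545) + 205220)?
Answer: -37732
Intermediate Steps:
u(T, l) = -168 + T + l (u(T, l) = (-168 + l) + T = -168 + T + l)
u(-39, -275) - (66*(-2545) + 205220) = (-168 - 39 - 275) - (66*(-2545) + 205220) = -482 - (-167970 + 205220) = -482 - 1*37250 = -482 - 37250 = -37732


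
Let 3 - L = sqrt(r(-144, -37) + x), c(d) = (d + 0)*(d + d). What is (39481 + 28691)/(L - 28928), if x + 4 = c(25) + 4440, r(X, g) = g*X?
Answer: -657291700/278881537 + 22724*sqrt(11014)/278881537 ≈ -2.3483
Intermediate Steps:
r(X, g) = X*g
c(d) = 2*d**2 (c(d) = d*(2*d) = 2*d**2)
x = 5686 (x = -4 + (2*25**2 + 4440) = -4 + (2*625 + 4440) = -4 + (1250 + 4440) = -4 + 5690 = 5686)
L = 3 - sqrt(11014) (L = 3 - sqrt(-144*(-37) + 5686) = 3 - sqrt(5328 + 5686) = 3 - sqrt(11014) ≈ -101.95)
(39481 + 28691)/(L - 28928) = (39481 + 28691)/((3 - sqrt(11014)) - 28928) = 68172/(-28925 - sqrt(11014))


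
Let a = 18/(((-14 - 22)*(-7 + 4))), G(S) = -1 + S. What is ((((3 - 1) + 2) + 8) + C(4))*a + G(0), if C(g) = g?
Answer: 5/3 ≈ 1.6667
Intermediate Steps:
a = ⅙ (a = 18/((-36*(-3))) = 18/108 = 18*(1/108) = ⅙ ≈ 0.16667)
((((3 - 1) + 2) + 8) + C(4))*a + G(0) = ((((3 - 1) + 2) + 8) + 4)*(⅙) + (-1 + 0) = (((2 + 2) + 8) + 4)*(⅙) - 1 = ((4 + 8) + 4)*(⅙) - 1 = (12 + 4)*(⅙) - 1 = 16*(⅙) - 1 = 8/3 - 1 = 5/3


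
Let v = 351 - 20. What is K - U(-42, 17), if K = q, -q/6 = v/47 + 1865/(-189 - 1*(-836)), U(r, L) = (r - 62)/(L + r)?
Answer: -48434336/760225 ≈ -63.711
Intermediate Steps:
v = 331
U(r, L) = (-62 + r)/(L + r)
q = -1810872/30409 (q = -6*(331/47 + 1865/(-189 - 1*(-836))) = -6*(331*(1/47) + 1865/(-189 + 836)) = -6*(331/47 + 1865/647) = -6*301812/30409 = -1810872/30409 ≈ -59.551)
K = -1810872/30409 ≈ -59.551
K - U(-42, 17) = -1810872/30409 - (-62 - 42)/(17 - 42) = -1810872/30409 - (-104)/(-25) = -1810872/30409 - (-1)*(-104)/25 = -1810872/30409 - 1*104/25 = -1810872/30409 - 104/25 = -48434336/760225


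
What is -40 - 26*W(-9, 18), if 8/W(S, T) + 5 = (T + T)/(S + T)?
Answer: 168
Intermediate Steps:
W(S, T) = 8/(-5 + 2*T/(S + T)) (W(S, T) = 8/(-5 + (T + T)/(S + T)) = 8/(-5 + (2*T)/(S + T)) = 8/(-5 + 2*T/(S + T)))
-40 - 26*W(-9, 18) = -40 - 208*(-1*(-9) - 1*18)/(3*18 + 5*(-9)) = -40 - 208*(9 - 18)/(54 - 45) = -40 - 208*(-9)/9 = -40 - 26*(-8) = -40 + 208 = 168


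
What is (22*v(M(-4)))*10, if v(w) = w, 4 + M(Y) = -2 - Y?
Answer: -440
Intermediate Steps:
M(Y) = -6 - Y (M(Y) = -4 + (-2 - Y) = -6 - Y)
(22*v(M(-4)))*10 = (22*(-6 - 1*(-4)))*10 = (22*(-6 + 4))*10 = (22*(-2))*10 = -44*10 = -440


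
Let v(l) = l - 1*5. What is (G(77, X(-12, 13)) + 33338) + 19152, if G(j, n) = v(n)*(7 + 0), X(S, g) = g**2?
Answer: 53638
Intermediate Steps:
v(l) = -5 + l (v(l) = l - 5 = -5 + l)
G(j, n) = -35 + 7*n (G(j, n) = (-5 + n)*(7 + 0) = (-5 + n)*7 = -35 + 7*n)
(G(77, X(-12, 13)) + 33338) + 19152 = ((-35 + 7*13**2) + 33338) + 19152 = ((-35 + 7*169) + 33338) + 19152 = ((-35 + 1183) + 33338) + 19152 = (1148 + 33338) + 19152 = 34486 + 19152 = 53638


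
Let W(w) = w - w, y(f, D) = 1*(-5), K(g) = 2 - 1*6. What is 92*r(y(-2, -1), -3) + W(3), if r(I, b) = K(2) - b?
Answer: -92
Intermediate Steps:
K(g) = -4 (K(g) = 2 - 6 = -4)
y(f, D) = -5
W(w) = 0
r(I, b) = -4 - b
92*r(y(-2, -1), -3) + W(3) = 92*(-4 - 1*(-3)) + 0 = 92*(-4 + 3) + 0 = 92*(-1) + 0 = -92 + 0 = -92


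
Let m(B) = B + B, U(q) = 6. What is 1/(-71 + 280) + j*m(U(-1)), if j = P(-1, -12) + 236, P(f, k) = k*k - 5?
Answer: 940501/209 ≈ 4500.0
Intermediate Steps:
P(f, k) = -5 + k² (P(f, k) = k² - 5 = -5 + k²)
m(B) = 2*B
j = 375 (j = (-5 + (-12)²) + 236 = (-5 + 144) + 236 = 139 + 236 = 375)
1/(-71 + 280) + j*m(U(-1)) = 1/(-71 + 280) + 375*(2*6) = 1/209 + 375*12 = 1/209 + 4500 = 940501/209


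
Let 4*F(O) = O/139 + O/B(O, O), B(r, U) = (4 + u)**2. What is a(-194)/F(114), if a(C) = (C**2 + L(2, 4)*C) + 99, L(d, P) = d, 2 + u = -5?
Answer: 15573699/1406 ≈ 11077.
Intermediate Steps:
u = -7 (u = -2 - 5 = -7)
B(r, U) = 9 (B(r, U) = (4 - 7)**2 = (-3)**2 = 9)
F(O) = 37*O/1251 (F(O) = (O/139 + O/9)/4 = (148*O/1251)/4 = 37*O/1251)
a(C) = 99 + C**2 + 2*C (a(C) = (C**2 + 2*C) + 99 = 99 + C**2 + 2*C)
a(-194)/F(114) = (99 + (-194)**2 + 2*(-194))/(((37/1251)*114)) = (99 + 37636 - 388)/(1406/417) = 37347*(417/1406) = 15573699/1406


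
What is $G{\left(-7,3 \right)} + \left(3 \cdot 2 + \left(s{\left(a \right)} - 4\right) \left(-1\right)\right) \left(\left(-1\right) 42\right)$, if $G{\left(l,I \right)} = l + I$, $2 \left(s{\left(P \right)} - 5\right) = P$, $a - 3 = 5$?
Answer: $-46$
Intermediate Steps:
$a = 8$ ($a = 3 + 5 = 8$)
$s{\left(P \right)} = 5 + \frac{P}{2}$
$G{\left(l,I \right)} = I + l$
$G{\left(-7,3 \right)} + \left(3 \cdot 2 + \left(s{\left(a \right)} - 4\right) \left(-1\right)\right) \left(\left(-1\right) 42\right) = \left(3 - 7\right) + \left(3 \cdot 2 + \left(\left(5 + \frac{1}{2} \cdot 8\right) - 4\right) \left(-1\right)\right) \left(\left(-1\right) 42\right) = -4 + \left(6 + \left(\left(5 + 4\right) - 4\right) \left(-1\right)\right) \left(-42\right) = -4 + \left(6 + \left(9 - 4\right) \left(-1\right)\right) \left(-42\right) = -4 + \left(6 + 5 \left(-1\right)\right) \left(-42\right) = -4 + \left(6 - 5\right) \left(-42\right) = -4 + 1 \left(-42\right) = -4 - 42 = -46$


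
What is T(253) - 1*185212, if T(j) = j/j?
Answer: -185211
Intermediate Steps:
T(j) = 1
T(253) - 1*185212 = 1 - 1*185212 = 1 - 185212 = -185211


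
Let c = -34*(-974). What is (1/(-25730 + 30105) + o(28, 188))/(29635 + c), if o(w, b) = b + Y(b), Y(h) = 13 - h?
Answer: 56876/274535625 ≈ 0.00020717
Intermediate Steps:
o(w, b) = 13 (o(w, b) = b + (13 - b) = 13)
c = 33116
(1/(-25730 + 30105) + o(28, 188))/(29635 + c) = (1/(-25730 + 30105) + 13)/(29635 + 33116) = (1/4375 + 13)/62751 = (1/4375 + 13)*(1/62751) = (56876/4375)*(1/62751) = 56876/274535625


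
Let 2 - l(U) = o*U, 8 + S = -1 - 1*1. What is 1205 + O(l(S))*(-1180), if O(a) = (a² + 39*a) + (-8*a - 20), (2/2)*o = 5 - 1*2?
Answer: -2354075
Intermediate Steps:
o = 3 (o = 5 - 1*2 = 5 - 2 = 3)
S = -10 (S = -8 + (-1 - 1*1) = -8 + (-1 - 1) = -8 - 2 = -10)
l(U) = 2 - 3*U
O(a) = -20 + a² + 31*a (O(a) = (a² + 39*a) + (-20 - 8*a) = -20 + a² + 31*a)
1205 + O(l(S))*(-1180) = 1205 + (-20 + (2 - 3*(-10))² + 31*(2 - 3*(-10)))*(-1180) = 1205 + (-20 + (2 + 30)² + 31*(2 + 30))*(-1180) = 1205 + (-20 + 32² + 31*32)*(-1180) = 1205 + (-20 + 1024 + 992)*(-1180) = 1205 + 1996*(-1180) = 1205 - 2355280 = -2354075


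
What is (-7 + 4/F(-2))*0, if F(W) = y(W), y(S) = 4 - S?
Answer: 0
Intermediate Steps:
F(W) = 4 - W
(-7 + 4/F(-2))*0 = (-7 + 4/(4 - 1*(-2)))*0 = (-7 + 4/(4 + 2))*0 = (-7 + 4/6)*0 = (-7 + 4*(⅙))*0 = (-7 + ⅔)*0 = -19/3*0 = 0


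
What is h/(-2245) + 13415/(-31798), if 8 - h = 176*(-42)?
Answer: -53084375/14277302 ≈ -3.7181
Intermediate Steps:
h = 7400 (h = 8 - 176*(-42) = 8 - 1*(-7392) = 8 + 7392 = 7400)
h/(-2245) + 13415/(-31798) = 7400/(-2245) + 13415/(-31798) = 7400*(-1/2245) + 13415*(-1/31798) = -1480/449 - 13415/31798 = -53084375/14277302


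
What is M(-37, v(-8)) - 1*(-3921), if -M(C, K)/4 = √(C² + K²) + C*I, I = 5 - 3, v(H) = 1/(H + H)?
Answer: 4217 - √350465/4 ≈ 4069.0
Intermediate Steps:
v(H) = 1/(2*H)
I = 2
M(C, K) = -8*C - 4*√(C² + K²) (M(C, K) = -4*(√(C² + K²) + C*2) = -4*(√(C² + K²) + 2*C) = -8*C - 4*√(C² + K²))
M(-37, v(-8)) - 1*(-3921) = (-8*(-37) - 4*√((-37)² + ((½)/(-8))²)) - 1*(-3921) = (296 - 4*√(1369 + ((½)*(-⅛))²)) + 3921 = (296 - 4*√(1369 + (-1/16)²)) + 3921 = (296 - 4*√(1369 + 1/256)) + 3921 = (296 - √350465/4) + 3921 = 4217 - √350465/4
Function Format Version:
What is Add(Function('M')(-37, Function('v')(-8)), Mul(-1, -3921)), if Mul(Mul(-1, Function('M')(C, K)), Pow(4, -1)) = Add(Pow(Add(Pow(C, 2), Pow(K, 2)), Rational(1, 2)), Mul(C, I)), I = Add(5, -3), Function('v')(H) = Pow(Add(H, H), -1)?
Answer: Add(4217, Mul(Rational(-1, 4), Pow(350465, Rational(1, 2)))) ≈ 4069.0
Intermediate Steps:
Function('v')(H) = Mul(Rational(1, 2), Pow(H, -1)) (Function('v')(H) = Pow(Mul(2, H), -1) = Mul(Rational(1, 2), Pow(H, -1)))
I = 2
Function('M')(C, K) = Add(Mul(-8, C), Mul(-4, Pow(Add(Pow(C, 2), Pow(K, 2)), Rational(1, 2)))) (Function('M')(C, K) = Mul(-4, Add(Pow(Add(Pow(C, 2), Pow(K, 2)), Rational(1, 2)), Mul(C, 2))) = Mul(-4, Add(Pow(Add(Pow(C, 2), Pow(K, 2)), Rational(1, 2)), Mul(2, C))) = Add(Mul(-8, C), Mul(-4, Pow(Add(Pow(C, 2), Pow(K, 2)), Rational(1, 2)))))
Add(Function('M')(-37, Function('v')(-8)), Mul(-1, -3921)) = Add(Add(Mul(-8, -37), Mul(-4, Pow(Add(Pow(-37, 2), Pow(Mul(Rational(1, 2), Pow(-8, -1)), 2)), Rational(1, 2)))), Mul(-1, -3921)) = Add(Add(296, Mul(-4, Pow(Add(1369, Pow(Mul(Rational(1, 2), Rational(-1, 8)), 2)), Rational(1, 2)))), 3921) = Add(Add(296, Mul(-4, Pow(Add(1369, Pow(Rational(-1, 16), 2)), Rational(1, 2)))), 3921) = Add(Add(296, Mul(-4, Pow(Add(1369, Rational(1, 256)), Rational(1, 2)))), 3921) = Add(Add(296, Mul(-4, Pow(Rational(350465, 256), Rational(1, 2)))), 3921) = Add(Add(296, Mul(-4, Mul(Rational(1, 16), Pow(350465, Rational(1, 2))))), 3921) = Add(Add(296, Mul(Rational(-1, 4), Pow(350465, Rational(1, 2)))), 3921) = Add(4217, Mul(Rational(-1, 4), Pow(350465, Rational(1, 2))))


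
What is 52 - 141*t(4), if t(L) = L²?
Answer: -2204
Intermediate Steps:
52 - 141*t(4) = 52 - 141*4² = 52 - 141*16 = 52 - 2256 = -2204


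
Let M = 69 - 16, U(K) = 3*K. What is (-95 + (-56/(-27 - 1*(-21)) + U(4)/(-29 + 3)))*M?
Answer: -178027/39 ≈ -4564.8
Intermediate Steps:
M = 53
(-95 + (-56/(-27 - 1*(-21)) + U(4)/(-29 + 3)))*M = (-95 + (-56/(-27 - 1*(-21)) + (3*4)/(-29 + 3)))*53 = (-95 + (-56/(-27 + 21) + 12/(-26)))*53 = (-95 + (-56/(-6) + 12*(-1/26)))*53 = (-95 + (-56*(-1/6) - 6/13))*53 = (-95 + (28/3 - 6/13))*53 = (-95 + 346/39)*53 = -3359/39*53 = -178027/39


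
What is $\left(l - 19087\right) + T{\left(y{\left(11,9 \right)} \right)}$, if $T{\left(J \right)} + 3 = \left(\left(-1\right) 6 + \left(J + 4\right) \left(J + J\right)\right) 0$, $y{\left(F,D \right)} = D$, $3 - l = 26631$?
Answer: $-45718$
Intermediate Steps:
$l = -26628$ ($l = 3 - 26631 = -26628$)
$T{\left(J \right)} = -3$ ($T{\left(J \right)} = -3 + \left(\left(-1\right) 6 + \left(J + 4\right) \left(J + J\right)\right) 0 = -3 + \left(-6 + \left(4 + J\right) 2 J\right) 0 = -3 + \left(-6 + 2 J \left(4 + J\right)\right) 0 = -3 + 0 = -3$)
$\left(l - 19087\right) + T{\left(y{\left(11,9 \right)} \right)} = \left(-26628 - 19087\right) - 3 = -45715 - 3 = -45718$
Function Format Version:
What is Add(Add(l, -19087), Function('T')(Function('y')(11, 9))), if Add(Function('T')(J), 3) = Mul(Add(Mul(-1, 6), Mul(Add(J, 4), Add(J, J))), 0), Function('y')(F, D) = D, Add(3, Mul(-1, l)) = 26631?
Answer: -45718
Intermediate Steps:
l = -26628 (l = Add(3, Mul(-1, 26631)) = Add(3, -26631) = -26628)
Function('T')(J) = -3 (Function('T')(J) = Add(-3, Mul(Add(Mul(-1, 6), Mul(Add(J, 4), Add(J, J))), 0)) = Add(-3, Mul(Add(-6, Mul(Add(4, J), Mul(2, J))), 0)) = Add(-3, Mul(Add(-6, Mul(2, J, Add(4, J))), 0)) = Add(-3, 0) = -3)
Add(Add(l, -19087), Function('T')(Function('y')(11, 9))) = Add(Add(-26628, -19087), -3) = Add(-45715, -3) = -45718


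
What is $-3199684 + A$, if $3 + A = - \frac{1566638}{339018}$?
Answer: $- \frac{542376527002}{169509} \approx -3.1997 \cdot 10^{6}$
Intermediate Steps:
$A = - \frac{1291846}{169509}$ ($A = -3 - \frac{1566638}{339018} = -3 - \frac{783319}{169509} = - \frac{1291846}{169509} \approx -7.6211$)
$-3199684 + A = -3199684 - \frac{1291846}{169509} = - \frac{542376527002}{169509}$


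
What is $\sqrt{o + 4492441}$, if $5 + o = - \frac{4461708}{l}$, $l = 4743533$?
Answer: $\frac{2 \sqrt{25271188606121271110}}{4743533} \approx 2119.5$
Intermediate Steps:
$o = - \frac{28179373}{4743533}$ ($o = -5 - \frac{4461708}{4743533} = - \frac{28179373}{4743533} \approx -5.9406$)
$\sqrt{o + 4492441} = \sqrt{- \frac{28179373}{4743533} + 4492441} = \sqrt{\frac{21310013954680}{4743533}} = \frac{2 \sqrt{25271188606121271110}}{4743533}$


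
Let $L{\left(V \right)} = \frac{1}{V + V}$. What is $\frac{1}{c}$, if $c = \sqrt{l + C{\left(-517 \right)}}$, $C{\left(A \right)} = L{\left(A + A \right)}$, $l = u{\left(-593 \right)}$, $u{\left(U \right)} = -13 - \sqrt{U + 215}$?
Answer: $\frac{2 \sqrt{517}}{\sqrt{-26885 - 6204 i \sqrt{42}}} \approx 0.097443 + 0.18238 i$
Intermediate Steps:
$u{\left(U \right)} = -13 - \sqrt{215 + U}$
$l = -13 - 3 i \sqrt{42}$ ($l = -13 - \sqrt{215 - 593} = -13 - \sqrt{-378} = -13 - 3 i \sqrt{42} \approx -13.0 - 19.442 i$)
$L{\left(V \right)} = \frac{1}{2 V}$
$C{\left(A \right)} = \frac{1}{4 A}$ ($C{\left(A \right)} = \frac{1}{2 \left(A + A\right)} = \frac{1}{2 \cdot 2 A} = \frac{\frac{1}{2} \frac{1}{A}}{2} = \frac{1}{4 A}$)
$c = \sqrt{- \frac{26885}{2068} - 3 i \sqrt{42}}$ ($c = \sqrt{\left(-13 - 3 i \sqrt{42}\right) + \frac{1}{4 \left(-517\right)}} = \sqrt{\left(-13 - 3 i \sqrt{42}\right) + \frac{1}{4} \left(- \frac{1}{517}\right)} = \sqrt{\left(-13 - 3 i \sqrt{42}\right) - \frac{1}{2068}} = \sqrt{- \frac{26885}{2068} - 3 i \sqrt{42}} \approx 2.279 - 4.2655 i$)
$\frac{1}{c} = \frac{1}{\frac{1}{1034} \sqrt{-13899545 - 3207468 i \sqrt{42}}} = \frac{1034}{\sqrt{-13899545 - 3207468 i \sqrt{42}}}$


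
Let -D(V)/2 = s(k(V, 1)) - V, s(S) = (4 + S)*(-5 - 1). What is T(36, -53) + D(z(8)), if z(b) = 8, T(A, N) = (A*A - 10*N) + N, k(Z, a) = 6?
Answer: 1909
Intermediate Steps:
T(A, N) = A**2 - 9*N (T(A, N) = (A**2 - 10*N) + N = A**2 - 9*N)
s(S) = -24 - 6*S (s(S) = (4 + S)*(-6) = -24 - 6*S)
D(V) = 120 + 2*V (D(V) = -2*((-24 - 6*6) - V) = -2*((-24 - 36) - V) = -2*(-60 - V) = 120 + 2*V)
T(36, -53) + D(z(8)) = (36**2 - 9*(-53)) + (120 + 2*8) = (1296 + 477) + (120 + 16) = 1773 + 136 = 1909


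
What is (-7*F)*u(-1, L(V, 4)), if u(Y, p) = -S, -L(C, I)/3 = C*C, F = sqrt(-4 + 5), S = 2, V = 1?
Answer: 14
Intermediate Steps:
F = 1 (F = sqrt(1) = 1)
L(C, I) = -3*C**2 (L(C, I) = -3*C*C = -3*C**2)
u(Y, p) = -2 (u(Y, p) = -1*2 = -2)
(-7*F)*u(-1, L(V, 4)) = -7*1*(-2) = -7*(-2) = 14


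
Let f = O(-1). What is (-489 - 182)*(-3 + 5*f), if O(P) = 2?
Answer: -4697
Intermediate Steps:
f = 2
(-489 - 182)*(-3 + 5*f) = (-489 - 182)*(-3 + 5*2) = -671*(-3 + 10) = -671*7 = -4697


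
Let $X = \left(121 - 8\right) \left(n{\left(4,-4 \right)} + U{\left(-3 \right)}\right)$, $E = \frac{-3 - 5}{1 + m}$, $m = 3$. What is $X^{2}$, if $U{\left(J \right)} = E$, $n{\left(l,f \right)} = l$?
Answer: $51076$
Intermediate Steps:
$E = -2$ ($E = \frac{-3 - 5}{1 + 3} = - \frac{8}{4} = \left(-8\right) \frac{1}{4} = -2$)
$U{\left(J \right)} = -2$
$X = 226$ ($X = \left(121 - 8\right) \left(4 - 2\right) = 113 \cdot 2 = 226$)
$X^{2} = 226^{2} = 51076$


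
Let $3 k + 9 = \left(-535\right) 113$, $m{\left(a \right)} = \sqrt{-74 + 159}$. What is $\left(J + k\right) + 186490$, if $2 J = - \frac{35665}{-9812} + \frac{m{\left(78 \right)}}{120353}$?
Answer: $\frac{9792600739}{58872} + \frac{\sqrt{85}}{240706} \approx 1.6634 \cdot 10^{5}$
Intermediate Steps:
$m{\left(a \right)} = \sqrt{85}$
$J = \frac{35665}{19624} + \frac{\sqrt{85}}{240706}$ ($J = \frac{- \frac{35665}{-9812} + \frac{\sqrt{85}}{120353}}{2} = \frac{\left(-35665\right) \left(- \frac{1}{9812}\right) + \sqrt{85} \cdot \frac{1}{120353}}{2} = \frac{\frac{35665}{9812} + \frac{\sqrt{85}}{120353}}{2} = \frac{35665}{19624} + \frac{\sqrt{85}}{240706} \approx 1.8175$)
$k = - \frac{60464}{3}$ ($k = -3 + \frac{\left(-535\right) 113}{3} = -3 + \frac{1}{3} \left(-60455\right) = -3 - \frac{60455}{3} = - \frac{60464}{3} \approx -20155.0$)
$\left(J + k\right) + 186490 = \left(\left(\frac{35665}{19624} + \frac{\sqrt{85}}{240706}\right) - \frac{60464}{3}\right) + 186490 = \left(- \frac{1186438541}{58872} + \frac{\sqrt{85}}{240706}\right) + 186490 = \frac{9792600739}{58872} + \frac{\sqrt{85}}{240706}$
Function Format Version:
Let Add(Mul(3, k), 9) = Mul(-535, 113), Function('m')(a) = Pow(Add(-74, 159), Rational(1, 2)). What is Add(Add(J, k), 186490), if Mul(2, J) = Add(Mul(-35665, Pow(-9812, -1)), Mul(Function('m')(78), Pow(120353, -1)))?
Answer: Add(Rational(9792600739, 58872), Mul(Rational(1, 240706), Pow(85, Rational(1, 2)))) ≈ 1.6634e+5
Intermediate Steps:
Function('m')(a) = Pow(85, Rational(1, 2))
J = Add(Rational(35665, 19624), Mul(Rational(1, 240706), Pow(85, Rational(1, 2)))) (J = Mul(Rational(1, 2), Add(Mul(-35665, Pow(-9812, -1)), Mul(Pow(85, Rational(1, 2)), Pow(120353, -1)))) = Mul(Rational(1, 2), Add(Mul(-35665, Rational(-1, 9812)), Mul(Pow(85, Rational(1, 2)), Rational(1, 120353)))) = Mul(Rational(1, 2), Add(Rational(35665, 9812), Mul(Rational(1, 120353), Pow(85, Rational(1, 2))))) = Add(Rational(35665, 19624), Mul(Rational(1, 240706), Pow(85, Rational(1, 2)))) ≈ 1.8175)
k = Rational(-60464, 3) (k = Add(-3, Mul(Rational(1, 3), Mul(-535, 113))) = Add(-3, Mul(Rational(1, 3), -60455)) = Add(-3, Rational(-60455, 3)) = Rational(-60464, 3) ≈ -20155.)
Add(Add(J, k), 186490) = Add(Add(Add(Rational(35665, 19624), Mul(Rational(1, 240706), Pow(85, Rational(1, 2)))), Rational(-60464, 3)), 186490) = Add(Add(Rational(-1186438541, 58872), Mul(Rational(1, 240706), Pow(85, Rational(1, 2)))), 186490) = Add(Rational(9792600739, 58872), Mul(Rational(1, 240706), Pow(85, Rational(1, 2))))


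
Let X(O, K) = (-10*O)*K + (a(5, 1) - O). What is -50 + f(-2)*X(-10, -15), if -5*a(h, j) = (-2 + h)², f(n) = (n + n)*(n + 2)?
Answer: -50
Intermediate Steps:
f(n) = 2*n*(2 + n) (f(n) = (2*n)*(2 + n) = 2*n*(2 + n))
a(h, j) = -(-2 + h)²/5
X(O, K) = -9/5 - O - 10*K*O (X(O, K) = (-10*O)*K + (-(-2 + 5)²/5 - O) = -10*K*O + (-⅕*3² - O) = -10*K*O + (-⅕*9 - O) = -10*K*O + (-9/5 - O) = -9/5 - O - 10*K*O)
-50 + f(-2)*X(-10, -15) = -50 + (2*(-2)*(2 - 2))*(-9/5 - 1*(-10) - 10*(-15)*(-10)) = -50 + (2*(-2)*0)*(-9/5 + 10 - 1500) = -50 + 0*(-7459/5) = -50 + 0 = -50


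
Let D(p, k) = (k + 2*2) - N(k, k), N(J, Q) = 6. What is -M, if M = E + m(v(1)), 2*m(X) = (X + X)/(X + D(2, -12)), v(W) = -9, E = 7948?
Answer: -182813/23 ≈ -7948.4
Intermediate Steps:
D(p, k) = -2 + k (D(p, k) = (k + 2*2) - 1*6 = (k + 4) - 6 = (4 + k) - 6 = -2 + k)
m(X) = X/(-14 + X) (m(X) = ((X + X)/(X + (-2 - 12)))/2 = ((2*X)/(X - 14))/2 = ((2*X)/(-14 + X))/2 = (2*X/(-14 + X))/2 = X/(-14 + X))
M = 182813/23 (M = 7948 - 9/(-14 - 9) = 7948 - 9/(-23) = 7948 - 9*(-1/23) = 7948 + 9/23 = 182813/23 ≈ 7948.4)
-M = -1*182813/23 = -182813/23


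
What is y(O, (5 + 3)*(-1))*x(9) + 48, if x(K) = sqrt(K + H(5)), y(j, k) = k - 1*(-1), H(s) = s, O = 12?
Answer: 48 - 7*sqrt(14) ≈ 21.808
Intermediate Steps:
y(j, k) = 1 + k (y(j, k) = k + 1 = 1 + k)
x(K) = sqrt(5 + K) (x(K) = sqrt(K + 5) = sqrt(5 + K))
y(O, (5 + 3)*(-1))*x(9) + 48 = (1 + (5 + 3)*(-1))*sqrt(5 + 9) + 48 = (1 + 8*(-1))*sqrt(14) + 48 = (1 - 8)*sqrt(14) + 48 = -7*sqrt(14) + 48 = 48 - 7*sqrt(14)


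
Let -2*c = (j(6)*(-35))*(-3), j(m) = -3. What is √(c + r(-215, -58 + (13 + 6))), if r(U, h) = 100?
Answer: √1030/2 ≈ 16.047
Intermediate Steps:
c = 315/2 (c = -(-3*(-35))*(-3)/2 = -105*(-3)/2 = -½*(-315) = 315/2 ≈ 157.50)
√(c + r(-215, -58 + (13 + 6))) = √(315/2 + 100) = √(515/2) = √1030/2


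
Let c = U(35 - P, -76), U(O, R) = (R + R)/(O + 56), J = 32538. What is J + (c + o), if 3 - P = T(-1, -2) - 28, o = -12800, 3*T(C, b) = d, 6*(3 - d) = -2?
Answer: 5427266/275 ≈ 19736.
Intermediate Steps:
d = 10/3 (d = 3 - ⅙*(-2) = 3 + ⅓ = 10/3 ≈ 3.3333)
T(C, b) = 10/9 (T(C, b) = (⅓)*(10/3) = 10/9)
P = 269/9 (P = 3 - (10/9 - 28) = 3 - 1*(-242/9) = 3 + 242/9 = 269/9 ≈ 29.889)
U(O, R) = 2*R/(56 + O) (U(O, R) = (2*R)/(56 + O) = 2*R/(56 + O))
c = -684/275 (c = 2*(-76)/(56 + (35 - 1*269/9)) = 2*(-76)/(56 + (35 - 269/9)) = 2*(-76)/(56 + 46/9) = 2*(-76)/(550/9) = 2*(-76)*(9/550) = -684/275 ≈ -2.4873)
J + (c + o) = 32538 + (-684/275 - 12800) = 32538 - 3520684/275 = 5427266/275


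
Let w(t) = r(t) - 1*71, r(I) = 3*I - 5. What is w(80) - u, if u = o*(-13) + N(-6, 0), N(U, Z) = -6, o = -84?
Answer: -922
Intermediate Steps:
r(I) = -5 + 3*I
u = 1086 (u = -84*(-13) - 6 = 1092 - 6 = 1086)
w(t) = -76 + 3*t (w(t) = (-5 + 3*t) - 1*71 = (-5 + 3*t) - 71 = -76 + 3*t)
w(80) - u = (-76 + 3*80) - 1*1086 = (-76 + 240) - 1086 = 164 - 1086 = -922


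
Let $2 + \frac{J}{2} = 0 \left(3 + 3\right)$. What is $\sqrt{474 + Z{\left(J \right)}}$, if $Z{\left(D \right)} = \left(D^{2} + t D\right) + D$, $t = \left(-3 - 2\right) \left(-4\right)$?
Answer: $\sqrt{406} \approx 20.149$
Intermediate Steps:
$t = 20$ ($t = \left(-5\right) \left(-4\right) = 20$)
$J = -4$ ($J = -4 + 2 \cdot 0 \left(3 + 3\right) = -4 + 2 \cdot 0 \cdot 6 = -4 + 2 \cdot 0 = -4 + 0 = -4$)
$Z{\left(D \right)} = D^{2} + 21 D$ ($Z{\left(D \right)} = \left(D^{2} + 20 D\right) + D = D^{2} + 21 D$)
$\sqrt{474 + Z{\left(J \right)}} = \sqrt{474 - 4 \left(21 - 4\right)} = \sqrt{474 - 68} = \sqrt{406}$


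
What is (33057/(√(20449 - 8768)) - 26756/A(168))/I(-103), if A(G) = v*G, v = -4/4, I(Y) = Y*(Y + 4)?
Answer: 6689/428274 + 3673*√11681/13234573 ≈ 0.045614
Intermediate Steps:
I(Y) = Y*(4 + Y)
v = -1 (v = -4*¼ = -1)
A(G) = -G
(33057/(√(20449 - 8768)) - 26756/A(168))/I(-103) = (33057/(√(20449 - 8768)) - 26756/((-1*168)))/((-103*(4 - 103))) = (33057/(√11681) - 26756/(-168))/((-103*(-99))) = (33057*(√11681/11681) - 26756*(-1/168))/10197 = (33057*√11681/11681 + 6689/42)*(1/10197) = (6689/42 + 33057*√11681/11681)*(1/10197) = 6689/428274 + 3673*√11681/13234573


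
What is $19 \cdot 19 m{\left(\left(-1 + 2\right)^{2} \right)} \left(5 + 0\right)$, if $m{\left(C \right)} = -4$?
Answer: $-7220$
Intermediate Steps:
$19 \cdot 19 m{\left(\left(-1 + 2\right)^{2} \right)} \left(5 + 0\right) = 19 \cdot 19 \left(- 4 \left(5 + 0\right)\right) = 361 \left(\left(-4\right) 5\right) = 361 \left(-20\right) = -7220$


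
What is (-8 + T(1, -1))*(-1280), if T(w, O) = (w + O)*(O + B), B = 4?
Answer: 10240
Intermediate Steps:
T(w, O) = (4 + O)*(O + w) (T(w, O) = (w + O)*(O + 4) = (O + w)*(4 + O) = (4 + O)*(O + w))
(-8 + T(1, -1))*(-1280) = (-8 + ((-1)² + 4*(-1) + 4*1 - 1*1))*(-1280) = (-8 + (1 - 4 + 4 - 1))*(-1280) = (-8 + 0)*(-1280) = -8*(-1280) = 10240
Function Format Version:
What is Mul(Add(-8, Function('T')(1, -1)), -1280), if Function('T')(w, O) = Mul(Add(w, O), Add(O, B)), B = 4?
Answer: 10240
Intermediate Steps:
Function('T')(w, O) = Mul(Add(4, O), Add(O, w)) (Function('T')(w, O) = Mul(Add(w, O), Add(O, 4)) = Mul(Add(O, w), Add(4, O)) = Mul(Add(4, O), Add(O, w)))
Mul(Add(-8, Function('T')(1, -1)), -1280) = Mul(Add(-8, Add(Pow(-1, 2), Mul(4, -1), Mul(4, 1), Mul(-1, 1))), -1280) = Mul(Add(-8, Add(1, -4, 4, -1)), -1280) = Mul(Add(-8, 0), -1280) = Mul(-8, -1280) = 10240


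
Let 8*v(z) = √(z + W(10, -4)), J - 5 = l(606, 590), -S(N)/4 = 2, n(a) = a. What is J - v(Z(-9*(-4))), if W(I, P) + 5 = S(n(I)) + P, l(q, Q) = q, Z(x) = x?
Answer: 611 - √19/8 ≈ 610.46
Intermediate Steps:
S(N) = -8 (S(N) = -4*2 = -8)
J = 611 (J = 5 + 606 = 611)
W(I, P) = -13 + P (W(I, P) = -5 + (-8 + P) = -13 + P)
v(z) = √(-17 + z)/8 (v(z) = √(z + (-13 - 4))/8 = √(z - 17)/8 = √(-17 + z)/8)
J - v(Z(-9*(-4))) = 611 - √(-17 - 9*(-4))/8 = 611 - √(-17 + 36)/8 = 611 - √19/8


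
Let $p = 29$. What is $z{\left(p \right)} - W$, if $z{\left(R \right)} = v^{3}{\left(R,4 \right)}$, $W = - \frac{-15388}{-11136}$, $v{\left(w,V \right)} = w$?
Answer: $\frac{67902823}{2784} \approx 24390.0$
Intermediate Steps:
$W = - \frac{3847}{2784}$ ($W = - \frac{\left(-15388\right) \left(-1\right)}{11136} = \left(-1\right) \frac{3847}{2784} = - \frac{3847}{2784} \approx -1.3818$)
$z{\left(R \right)} = R^{3}$
$z{\left(p \right)} - W = 29^{3} - - \frac{3847}{2784} = 24389 + \frac{3847}{2784} = \frac{67902823}{2784}$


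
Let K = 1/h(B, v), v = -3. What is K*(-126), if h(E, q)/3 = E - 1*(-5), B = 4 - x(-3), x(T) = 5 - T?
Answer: -42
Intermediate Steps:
B = -4 (B = 4 - (5 - 1*(-3)) = 4 - (5 + 3) = 4 - 1*8 = 4 - 8 = -4)
h(E, q) = 15 + 3*E (h(E, q) = 3*(E - 1*(-5)) = 3*(E + 5) = 3*(5 + E) = 15 + 3*E)
K = ⅓ (K = 1/(15 + 3*(-4)) = 1/(15 - 12) = 1/3 = ⅓ ≈ 0.33333)
K*(-126) = (⅓)*(-126) = -42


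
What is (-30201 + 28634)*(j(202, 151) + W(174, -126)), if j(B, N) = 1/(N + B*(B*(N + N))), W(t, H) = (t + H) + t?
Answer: -4286837040733/12322959 ≈ -3.4787e+5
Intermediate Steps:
W(t, H) = H + 2*t (W(t, H) = (H + t) + t = H + 2*t)
j(B, N) = 1/(N + 2*N*B²) (j(B, N) = 1/(N + B*(B*(2*N))) = 1/(N + B*(2*B*N)) = 1/(N + 2*N*B²))
(-30201 + 28634)*(j(202, 151) + W(174, -126)) = (-30201 + 28634)*(1/(151*(1 + 2*202²)) + (-126 + 2*174)) = -1567*(1/(151*(1 + 2*40804)) + (-126 + 348)) = -1567*(1/(151*(1 + 81608)) + 222) = -1567*((1/151)/81609 + 222) = -1567*((1/151)*(1/81609) + 222) = -1567*(1/12322959 + 222) = -1567*2735696899/12322959 = -4286837040733/12322959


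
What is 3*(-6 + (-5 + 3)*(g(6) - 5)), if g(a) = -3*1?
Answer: 30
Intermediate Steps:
g(a) = -3
3*(-6 + (-5 + 3)*(g(6) - 5)) = 3*(-6 + (-5 + 3)*(-3 - 5)) = 3*(-6 - 2*(-8)) = 3*(-6 + 16) = 3*10 = 30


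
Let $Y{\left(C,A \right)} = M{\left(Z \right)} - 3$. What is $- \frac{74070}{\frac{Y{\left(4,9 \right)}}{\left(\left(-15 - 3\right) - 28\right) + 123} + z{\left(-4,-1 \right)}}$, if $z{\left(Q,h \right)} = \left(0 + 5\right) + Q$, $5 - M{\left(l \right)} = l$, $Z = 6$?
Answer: $- \frac{5703390}{73} \approx -78129.0$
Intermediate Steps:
$M{\left(l \right)} = 5 - l$
$z{\left(Q,h \right)} = 5 + Q$
$Y{\left(C,A \right)} = -4$ ($Y{\left(C,A \right)} = \left(5 - 6\right) - 3 = -1 - 3 = -4$)
$- \frac{74070}{\frac{Y{\left(4,9 \right)}}{\left(\left(-15 - 3\right) - 28\right) + 123} + z{\left(-4,-1 \right)}} = - \frac{74070}{\frac{1}{\left(\left(-15 - 3\right) - 28\right) + 123} \left(-4\right) + \left(5 - 4\right)} = - \frac{74070}{\frac{1}{\left(-18 - 28\right) + 123} \left(-4\right) + 1} = - \frac{74070}{\frac{1}{-46 + 123} \left(-4\right) + 1} = - \frac{74070}{\frac{1}{77} \left(-4\right) + 1} = - \frac{74070}{- \frac{4}{77} + 1} = - \frac{74070}{\frac{73}{77}} = \left(-74070\right) \frac{77}{73} = - \frac{5703390}{73}$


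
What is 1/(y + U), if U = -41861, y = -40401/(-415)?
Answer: -415/17331914 ≈ -2.3944e-5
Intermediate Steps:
y = 40401/415 (y = -40401*(-1/415) = 40401/415 ≈ 97.352)
1/(y + U) = 1/(40401/415 - 41861) = 1/(-17331914/415) = -415/17331914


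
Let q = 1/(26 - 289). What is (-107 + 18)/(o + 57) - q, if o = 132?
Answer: -23218/49707 ≈ -0.46710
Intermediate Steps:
q = -1/263 (q = 1/(-263) = -1/263 ≈ -0.0038023)
(-107 + 18)/(o + 57) - q = (-107 + 18)/(132 + 57) - 1*(-1/263) = -89/189 + 1/263 = -23218/49707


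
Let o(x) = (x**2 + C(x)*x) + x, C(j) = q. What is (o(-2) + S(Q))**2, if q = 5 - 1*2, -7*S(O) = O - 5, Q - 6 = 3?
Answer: 1024/49 ≈ 20.898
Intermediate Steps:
Q = 9 (Q = 6 + 3 = 9)
S(O) = 5/7 - O/7 (S(O) = -(O - 5)/7 = -(-5 + O)/7 = 5/7 - O/7)
q = 3 (q = 5 - 2 = 3)
C(j) = 3
o(x) = x**2 + 4*x (o(x) = (x**2 + 3*x) + x = x**2 + 4*x)
(o(-2) + S(Q))**2 = (-2*(4 - 2) + (5/7 - 1/7*9))**2 = (-2*2 + (5/7 - 9/7))**2 = (-4 - 4/7)**2 = (-32/7)**2 = 1024/49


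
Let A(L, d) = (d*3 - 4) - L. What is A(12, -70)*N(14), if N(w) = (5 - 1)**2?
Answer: -3616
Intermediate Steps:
N(w) = 16 (N(w) = 4**2 = 16)
A(L, d) = -4 - L + 3*d (A(L, d) = (3*d - 4) - L = (-4 + 3*d) - L = -4 - L + 3*d)
A(12, -70)*N(14) = (-4 - 1*12 + 3*(-70))*16 = (-4 - 12 - 210)*16 = -226*16 = -3616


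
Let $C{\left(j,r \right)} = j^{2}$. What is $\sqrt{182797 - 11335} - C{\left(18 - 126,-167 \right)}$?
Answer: $-11664 + 41 \sqrt{102} \approx -11250.0$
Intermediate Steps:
$\sqrt{182797 - 11335} - C{\left(18 - 126,-167 \right)} = \sqrt{182797 - 11335} - \left(18 - 126\right)^{2} = \sqrt{171462} - \left(-108\right)^{2} = 41 \sqrt{102} - 11664 = -11664 + 41 \sqrt{102}$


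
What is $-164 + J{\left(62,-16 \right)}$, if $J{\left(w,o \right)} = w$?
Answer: $-102$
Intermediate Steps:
$-164 + J{\left(62,-16 \right)} = -164 + 62 = -102$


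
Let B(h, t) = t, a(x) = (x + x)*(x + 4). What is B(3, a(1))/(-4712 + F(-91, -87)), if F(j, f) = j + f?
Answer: -1/489 ≈ -0.0020450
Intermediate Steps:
F(j, f) = f + j
a(x) = 2*x*(4 + x) (a(x) = (2*x)*(4 + x) = 2*x*(4 + x))
B(3, a(1))/(-4712 + F(-91, -87)) = (2*1*(4 + 1))/(-4712 + (-87 - 91)) = (2*1*5)/(-4712 - 178) = 10/(-4890) = -1/4890*10 = -1/489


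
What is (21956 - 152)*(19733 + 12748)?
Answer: 708215724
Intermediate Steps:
(21956 - 152)*(19733 + 12748) = 21804*32481 = 708215724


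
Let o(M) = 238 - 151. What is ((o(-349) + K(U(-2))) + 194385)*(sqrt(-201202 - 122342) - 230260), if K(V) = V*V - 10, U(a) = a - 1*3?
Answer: -44782576620 + 388974*I*sqrt(80886) ≈ -4.4783e+10 + 1.1063e+8*I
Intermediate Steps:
U(a) = -3 + a (U(a) = a - 3 = -3 + a)
o(M) = 87
K(V) = -10 + V**2 (K(V) = V**2 - 10 = -10 + V**2)
((o(-349) + K(U(-2))) + 194385)*(sqrt(-201202 - 122342) - 230260) = ((87 + (-10 + (-3 - 2)**2)) + 194385)*(sqrt(-201202 - 122342) - 230260) = ((87 + (-10 + (-5)**2)) + 194385)*(sqrt(-323544) - 230260) = ((87 + (-10 + 25)) + 194385)*(2*I*sqrt(80886) - 230260) = ((87 + 15) + 194385)*(-230260 + 2*I*sqrt(80886)) = (102 + 194385)*(-230260 + 2*I*sqrt(80886)) = 194487*(-230260 + 2*I*sqrt(80886)) = -44782576620 + 388974*I*sqrt(80886)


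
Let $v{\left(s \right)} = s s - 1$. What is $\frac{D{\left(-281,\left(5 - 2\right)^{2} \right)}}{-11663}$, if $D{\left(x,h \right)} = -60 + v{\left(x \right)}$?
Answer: $- \frac{78900}{11663} \approx -6.765$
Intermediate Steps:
$v{\left(s \right)} = -1 + s^{2}$ ($v{\left(s \right)} = s^{2} - 1 = -1 + s^{2}$)
$D{\left(x,h \right)} = -61 + x^{2}$ ($D{\left(x,h \right)} = -60 + \left(-1 + x^{2}\right) = -61 + x^{2}$)
$\frac{D{\left(-281,\left(5 - 2\right)^{2} \right)}}{-11663} = \frac{-61 + \left(-281\right)^{2}}{-11663} = \left(-61 + 78961\right) \left(- \frac{1}{11663}\right) = 78900 \left(- \frac{1}{11663}\right) = - \frac{78900}{11663}$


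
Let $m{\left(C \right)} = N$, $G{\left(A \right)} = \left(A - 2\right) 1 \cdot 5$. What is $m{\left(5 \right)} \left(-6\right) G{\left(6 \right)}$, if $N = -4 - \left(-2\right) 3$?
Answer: $-240$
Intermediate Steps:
$G{\left(A \right)} = -10 + 5 A$ ($G{\left(A \right)} = \left(A - 2\right) 1 \cdot 5 = \left(-2 + A\right) 1 \cdot 5 = \left(-2 + A\right) 5 = -10 + 5 A$)
$N = 2$ ($N = -4 - -6 = -4 + 6 = 2$)
$m{\left(C \right)} = 2$
$m{\left(5 \right)} \left(-6\right) G{\left(6 \right)} = 2 \left(-6\right) \left(-10 + 5 \cdot 6\right) = - 12 \left(-10 + 30\right) = \left(-12\right) 20 = -240$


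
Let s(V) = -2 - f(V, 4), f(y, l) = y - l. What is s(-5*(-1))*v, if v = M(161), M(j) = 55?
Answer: -165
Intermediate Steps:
s(V) = 2 - V (s(V) = -2 - (V - 1*4) = -2 - (V - 4) = -2 - (-4 + V) = -2 + (4 - V) = 2 - V)
v = 55
s(-5*(-1))*v = (2 - (-5)*(-1))*55 = (2 - 1*5)*55 = (2 - 5)*55 = -3*55 = -165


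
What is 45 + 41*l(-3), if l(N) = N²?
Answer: 414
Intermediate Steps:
45 + 41*l(-3) = 45 + 41*(-3)² = 45 + 41*9 = 45 + 369 = 414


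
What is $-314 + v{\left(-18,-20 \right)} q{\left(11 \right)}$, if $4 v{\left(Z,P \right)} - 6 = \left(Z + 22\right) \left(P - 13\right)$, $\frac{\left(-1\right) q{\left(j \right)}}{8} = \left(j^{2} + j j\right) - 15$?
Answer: $56890$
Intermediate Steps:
$q{\left(j \right)} = 120 - 16 j^{2}$ ($q{\left(j \right)} = - 8 \left(\left(j^{2} + j j\right) - 15\right) = - 8 \left(\left(j^{2} + j^{2}\right) - 15\right) = - 8 \left(2 j^{2} - 15\right) = - 8 \left(-15 + 2 j^{2}\right) = 120 - 16 j^{2}$)
$v{\left(Z,P \right)} = \frac{3}{2} + \frac{\left(-13 + P\right) \left(22 + Z\right)}{4}$ ($v{\left(Z,P \right)} = \frac{3}{2} + \frac{\left(Z + 22\right) \left(P - 13\right)}{4} = \frac{3}{2} + \frac{\left(22 + Z\right) \left(-13 + P\right)}{4} = \frac{3}{2} + \frac{\left(-13 + P\right) \left(22 + Z\right)}{4}$)
$-314 + v{\left(-18,-20 \right)} q{\left(11 \right)} = -314 + \left(-70 - - \frac{117}{2} + \frac{11}{2} \left(-20\right) + \frac{1}{4} \left(-20\right) \left(-18\right)\right) \left(120 - 16 \cdot 11^{2}\right) = -314 + \left(-70 + \frac{117}{2} - 110 + 90\right) \left(120 - 1936\right) = -314 - \frac{63 \left(120 - 1936\right)}{2} = -314 - -57204 = -314 + 57204 = 56890$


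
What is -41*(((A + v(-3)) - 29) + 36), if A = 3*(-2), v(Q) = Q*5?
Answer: 574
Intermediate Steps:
v(Q) = 5*Q
A = -6
-41*(((A + v(-3)) - 29) + 36) = -41*(((-6 + 5*(-3)) - 29) + 36) = -41*(((-6 - 15) - 29) + 36) = -41*((-21 - 29) + 36) = -41*(-50 + 36) = -41*(-14) = 574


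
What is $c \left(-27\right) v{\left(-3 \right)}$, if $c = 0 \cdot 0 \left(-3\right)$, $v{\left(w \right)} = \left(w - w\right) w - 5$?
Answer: $0$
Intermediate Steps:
$v{\left(w \right)} = -5$ ($v{\left(w \right)} = 0 w - 5 = 0 - 5 = -5$)
$c = 0$ ($c = 0 \left(-3\right) = 0$)
$c \left(-27\right) v{\left(-3 \right)} = 0 \left(-27\right) \left(-5\right) = 0 \left(-5\right) = 0$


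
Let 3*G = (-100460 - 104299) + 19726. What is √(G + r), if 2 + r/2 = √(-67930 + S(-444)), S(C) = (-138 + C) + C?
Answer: √(-555135 + 36*I*√17239)/3 ≈ 1.0573 + 248.36*I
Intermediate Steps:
S(C) = -138 + 2*C
r = -4 + 4*I*√17239 (r = -4 + 2*√(-67930 + (-138 + 2*(-444))) = -4 + 2*√(-67930 + (-138 - 888)) = -4 + 2*√(-67930 - 1026) = -4 + 2*√(-68956) = -4 + 2*(2*I*√17239) = -4 + 4*I*√17239 ≈ -4.0 + 525.19*I)
G = -185033/3 (G = ((-100460 - 104299) + 19726)/3 = (-204759 + 19726)/3 = (⅓)*(-185033) = -185033/3 ≈ -61678.)
√(G + r) = √(-185033/3 + (-4 + 4*I*√17239)) = √(-185045/3 + 4*I*√17239)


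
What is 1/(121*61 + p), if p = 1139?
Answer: 1/8520 ≈ 0.00011737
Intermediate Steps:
1/(121*61 + p) = 1/(121*61 + 1139) = 1/(7381 + 1139) = 1/8520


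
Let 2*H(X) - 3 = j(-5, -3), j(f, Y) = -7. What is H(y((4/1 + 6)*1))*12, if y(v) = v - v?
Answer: -24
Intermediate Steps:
y(v) = 0
H(X) = -2 (H(X) = 3/2 + (½)*(-7) = 3/2 - 7/2 = -2)
H(y((4/1 + 6)*1))*12 = -2*12 = -24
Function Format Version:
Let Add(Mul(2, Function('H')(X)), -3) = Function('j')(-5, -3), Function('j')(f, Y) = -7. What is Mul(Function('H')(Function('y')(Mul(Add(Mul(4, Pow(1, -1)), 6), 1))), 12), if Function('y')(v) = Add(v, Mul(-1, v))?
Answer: -24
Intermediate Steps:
Function('y')(v) = 0
Function('H')(X) = -2 (Function('H')(X) = Add(Rational(3, 2), Mul(Rational(1, 2), -7)) = Add(Rational(3, 2), Rational(-7, 2)) = -2)
Mul(Function('H')(Function('y')(Mul(Add(Mul(4, Pow(1, -1)), 6), 1))), 12) = Mul(-2, 12) = -24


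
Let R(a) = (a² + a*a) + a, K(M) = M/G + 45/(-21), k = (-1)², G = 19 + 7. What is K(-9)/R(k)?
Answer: -151/182 ≈ -0.82967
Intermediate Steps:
G = 26
k = 1
K(M) = -15/7 + M/26 (K(M) = M/26 + 45/(-21) = M*(1/26) + 45*(-1/21) = M/26 - 15/7 = -15/7 + M/26)
R(a) = a + 2*a² (R(a) = (a² + a²) + a = 2*a² + a = a + 2*a²)
K(-9)/R(k) = (-15/7 + (1/26)*(-9))/((1*(1 + 2*1))) = (-15/7 - 9/26)/((1*(1 + 2))) = -453/(182*(1*3)) = -453/182/3 = -453/182*⅓ = -151/182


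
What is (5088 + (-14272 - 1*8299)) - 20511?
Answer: -37994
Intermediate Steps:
(5088 + (-14272 - 1*8299)) - 20511 = (5088 + (-14272 - 8299)) - 20511 = (5088 - 22571) - 20511 = -17483 - 20511 = -37994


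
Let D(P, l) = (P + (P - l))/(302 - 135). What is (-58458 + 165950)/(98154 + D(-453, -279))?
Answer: 17951164/16391091 ≈ 1.0952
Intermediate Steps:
D(P, l) = -l/167 + 2*P/167 (D(P, l) = (-l + 2*P)/167 = (-l + 2*P)*(1/167) = -l/167 + 2*P/167)
(-58458 + 165950)/(98154 + D(-453, -279)) = (-58458 + 165950)/(98154 + (-1/167*(-279) + (2/167)*(-453))) = 107492/(98154 + (279/167 - 906/167)) = 107492/(98154 - 627/167) = 107492/(16391091/167) = 107492*(167/16391091) = 17951164/16391091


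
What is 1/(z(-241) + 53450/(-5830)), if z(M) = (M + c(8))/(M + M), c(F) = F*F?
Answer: -281006/2473099 ≈ -0.11363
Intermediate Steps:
c(F) = F²
z(M) = (64 + M)/(2*M) (z(M) = (M + 8²)/(M + M) = (M + 64)/((2*M)) = (64 + M)*(1/(2*M)) = (64 + M)/(2*M))
1/(z(-241) + 53450/(-5830)) = 1/((½)*(64 - 241)/(-241) + 53450/(-5830)) = 1/((½)*(-1/241)*(-177) + 53450*(-1/5830)) = 1/(177/482 - 5345/583) = 1/(-2473099/281006) = -281006/2473099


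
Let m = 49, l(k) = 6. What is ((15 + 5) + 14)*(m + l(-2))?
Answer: 1870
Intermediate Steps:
((15 + 5) + 14)*(m + l(-2)) = ((15 + 5) + 14)*(49 + 6) = (20 + 14)*55 = 34*55 = 1870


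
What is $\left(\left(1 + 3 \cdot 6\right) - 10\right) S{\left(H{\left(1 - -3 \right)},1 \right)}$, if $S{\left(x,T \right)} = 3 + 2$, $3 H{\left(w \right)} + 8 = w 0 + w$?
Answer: $45$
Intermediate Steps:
$H{\left(w \right)} = - \frac{8}{3} + \frac{w}{3}$ ($H{\left(w \right)} = - \frac{8}{3} + \frac{w 0 + w}{3} = - \frac{8}{3} + \frac{0 + w}{3} = - \frac{8}{3} + \frac{w}{3}$)
$S{\left(x,T \right)} = 5$
$\left(\left(1 + 3 \cdot 6\right) - 10\right) S{\left(H{\left(1 - -3 \right)},1 \right)} = \left(\left(1 + 3 \cdot 6\right) - 10\right) 5 = \left(\left(1 + 18\right) - 10\right) 5 = \left(19 - 10\right) 5 = 9 \cdot 5 = 45$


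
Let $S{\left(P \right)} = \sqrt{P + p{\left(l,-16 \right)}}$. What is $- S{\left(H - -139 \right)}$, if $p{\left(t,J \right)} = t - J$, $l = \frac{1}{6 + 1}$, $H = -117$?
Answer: $- \frac{\sqrt{1869}}{7} \approx -6.176$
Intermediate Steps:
$l = \frac{1}{7} \approx 0.14286$
$S{\left(P \right)} = \sqrt{\frac{113}{7} + P}$ ($S{\left(P \right)} = \sqrt{P + \left(\frac{1}{7} - -16\right)} = \sqrt{P + \left(\frac{1}{7} + 16\right)} = \sqrt{P + \frac{113}{7}} = \sqrt{\frac{113}{7} + P}$)
$- S{\left(H - -139 \right)} = - \frac{\sqrt{791 + 49 \left(-117 - -139\right)}}{7} = - \frac{\sqrt{791 + 49 \left(-117 + 139\right)}}{7} = - \frac{\sqrt{791 + 49 \cdot 22}}{7} = - \frac{\sqrt{791 + 1078}}{7} = - \frac{\sqrt{1869}}{7}$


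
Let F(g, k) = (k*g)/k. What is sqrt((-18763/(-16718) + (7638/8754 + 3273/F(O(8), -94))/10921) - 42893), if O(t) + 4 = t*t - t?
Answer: I*sqrt(3043540178668453032056099729)/266380248602 ≈ 207.1*I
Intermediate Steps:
O(t) = -4 + t**2 - t (O(t) = -4 + (t*t - t) = -4 + (t**2 - t) = -4 + t**2 - t)
F(g, k) = g (F(g, k) = (g*k)/k = g)
sqrt((-18763/(-16718) + (7638/8754 + 3273/F(O(8), -94))/10921) - 42893) = sqrt((-18763/(-16718) + (7638/8754 + 3273/(-4 + 8**2 - 1*8))/10921) - 42893) = sqrt((-18763*(-1/16718) + (7638*(1/8754) + 3273/(-4 + 64 - 8))*(1/10921)) - 42893) = sqrt((18763/16718 + (1273/1459 + 3273/52)*(1/10921)) - 42893) = sqrt((18763/16718 + (4841503/75868)*(1/10921)) - 42893) = sqrt((18763/16718 + 4841503/828554428) - 42893) = sqrt(601042576143/532760497204 - 42893) = sqrt(-22851094963995029/532760497204) = I*sqrt(3043540178668453032056099729)/266380248602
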